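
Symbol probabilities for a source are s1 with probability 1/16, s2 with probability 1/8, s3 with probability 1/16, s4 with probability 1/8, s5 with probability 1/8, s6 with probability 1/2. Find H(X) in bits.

Each probability is a power of 1/2, so log₂(1/p) is an integer.
H = Σ p·log₂(1/p) = 1/16·4 + 1/8·3 + 1/16·4 + 1/8·3 + 1/8·3 + 1/2·1 = 2.125 bits.

2.125 bits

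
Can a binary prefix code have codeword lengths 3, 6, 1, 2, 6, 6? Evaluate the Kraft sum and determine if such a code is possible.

0.921875; yes

With common denominator 2^6 = 64: Σ 2^(−ℓᵢ) = 8/64 + 1/64 + 32/64 + 16/64 + 1/64 + 1/64 = 59/64 = 0.921875.
Kraft's inequality requires Σ ≤ 1; here Σ = 0.921875 ≤ 1, so such a prefix code exists.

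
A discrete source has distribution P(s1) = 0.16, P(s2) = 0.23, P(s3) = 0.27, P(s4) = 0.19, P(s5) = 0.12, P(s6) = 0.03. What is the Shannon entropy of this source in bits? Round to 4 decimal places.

H = −Σ pᵢ log₂ pᵢ.
−0.16·log₂(0.16) = 0.4230
−0.23·log₂(0.23) = 0.4877
−0.27·log₂(0.27) = 0.5100
−0.19·log₂(0.19) = 0.4552
−0.12·log₂(0.12) = 0.3671
−0.03·log₂(0.03) = 0.1518
Sum ≈ 2.3948 → 2.3948 bits.

2.3948 bits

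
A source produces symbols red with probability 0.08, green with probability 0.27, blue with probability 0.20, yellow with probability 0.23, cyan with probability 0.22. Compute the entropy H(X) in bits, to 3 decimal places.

H = −Σ pᵢ log₂ pᵢ.
−0.08·log₂(0.08) = 0.2915
−0.27·log₂(0.27) = 0.5100
−0.20·log₂(0.20) = 0.4644
−0.23·log₂(0.23) = 0.4877
−0.22·log₂(0.22) = 0.4806
Sum ≈ 2.2342 → 2.234 bits.

2.234 bits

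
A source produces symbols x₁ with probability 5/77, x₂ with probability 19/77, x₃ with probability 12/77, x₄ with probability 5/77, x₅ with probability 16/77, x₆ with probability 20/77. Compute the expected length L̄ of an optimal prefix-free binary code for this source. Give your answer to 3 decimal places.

Repeatedly combine the two least-probable nodes; the expected code length is the sum of the merged weights.
merge 5/77 + 5/77 → 10/77
merge 10/77 + 12/77 → 2/7
merge 16/77 + 19/77 → 5/11
merge 20/77 + 2/7 → 6/11
merge 5/11 + 6/11 → 1
L = 10/77 + 2/7 + 5/11 + 6/11 + 1 = 186/77 ≈ 2.416 bits/symbol.

2.416 bits/symbol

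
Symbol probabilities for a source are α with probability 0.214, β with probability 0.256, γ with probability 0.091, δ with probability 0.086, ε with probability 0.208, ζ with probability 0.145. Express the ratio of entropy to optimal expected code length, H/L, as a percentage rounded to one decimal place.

Entropy H = −Σ p log₂ p ≈ 2.4735 bits.
Huffman merges: 43/500+91/1000→177/1000; 29/200+177/1000→161/500; 26/125+107/500→211/500; 32/125+161/500→289/500; 211/500+289/500→1. L = 2499/1000 ≈ 2.4990.
Efficiency = H/L = 2.4735/2.4990 = 99.0%.

99.0%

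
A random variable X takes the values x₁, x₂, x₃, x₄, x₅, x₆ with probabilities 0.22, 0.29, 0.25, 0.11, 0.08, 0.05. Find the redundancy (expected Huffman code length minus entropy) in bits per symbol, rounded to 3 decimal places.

Entropy H = −Σ p log₂ p ≈ 2.3564 bits.
Huffman merges: 1/20+2/25→13/100; 11/100+13/100→6/25; 11/50+6/25→23/50; 1/4+29/100→27/50; 23/50+27/50→1. L = 237/100 ≈ 2.3700.
L − H = 2.3700 − 2.3564 = 0.014 bits.

0.014 bits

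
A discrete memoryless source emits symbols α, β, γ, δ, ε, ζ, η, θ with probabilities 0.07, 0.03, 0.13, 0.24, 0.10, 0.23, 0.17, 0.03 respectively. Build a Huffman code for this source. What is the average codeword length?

2.72 bits/symbol

Repeatedly combine the two least-probable nodes; the expected code length is the sum of the merged weights.
merge 3/100 + 3/100 → 3/50
merge 3/50 + 7/100 → 13/100
merge 1/10 + 13/100 → 23/100
merge 13/100 + 17/100 → 3/10
merge 23/100 + 23/100 → 23/50
merge 6/25 + 3/10 → 27/50
merge 23/50 + 27/50 → 1
L = 3/50 + 13/100 + 23/100 + 3/10 + 23/50 + 27/50 + 1 = 68/25 = 2.72 bits/symbol.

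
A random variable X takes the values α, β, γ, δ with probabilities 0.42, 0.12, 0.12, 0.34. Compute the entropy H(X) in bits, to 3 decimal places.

1.789 bits

H = −Σ pᵢ log₂ pᵢ.
−0.42·log₂(0.42) = 0.5256
−0.12·log₂(0.12) = 0.3671
−0.12·log₂(0.12) = 0.3671
−0.34·log₂(0.34) = 0.5292
Sum ≈ 1.7890 → 1.789 bits.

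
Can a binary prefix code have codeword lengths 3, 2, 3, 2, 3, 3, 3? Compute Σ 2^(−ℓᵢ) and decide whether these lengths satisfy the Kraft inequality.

With common denominator 2^3 = 8: Σ 2^(−ℓᵢ) = 1/8 + 2/8 + 1/8 + 2/8 + 1/8 + 1/8 + 1/8 = 9/8 = 1.125.
Kraft's inequality requires Σ ≤ 1; here Σ = 1.125 > 1, so no such prefix code exists.

1.125; no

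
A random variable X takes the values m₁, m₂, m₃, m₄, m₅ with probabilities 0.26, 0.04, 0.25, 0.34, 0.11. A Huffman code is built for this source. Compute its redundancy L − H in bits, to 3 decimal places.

0.079 bits

Entropy H = −Σ p log₂ p ≈ 2.0705 bits.
Huffman merges: 1/25+11/100→3/20; 3/20+1/4→2/5; 13/50+17/50→3/5; 2/5+3/5→1. L = 43/20 ≈ 2.1500.
L − H = 2.1500 − 2.0705 = 0.079 bits.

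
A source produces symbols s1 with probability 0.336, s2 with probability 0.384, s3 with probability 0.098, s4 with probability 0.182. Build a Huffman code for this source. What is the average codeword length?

1.896 bits/symbol

Repeatedly combine the two least-probable nodes; the expected code length is the sum of the merged weights.
merge 49/500 + 91/500 → 7/25
merge 7/25 + 42/125 → 77/125
merge 48/125 + 77/125 → 1
L = 7/25 + 77/125 + 1 = 237/125 = 1.896 bits/symbol.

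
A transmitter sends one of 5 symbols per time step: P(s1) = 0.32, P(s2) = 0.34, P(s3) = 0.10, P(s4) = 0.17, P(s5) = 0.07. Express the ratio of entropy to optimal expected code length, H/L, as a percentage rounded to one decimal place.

96.3%

Entropy H = −Σ p log₂ p ≈ 2.0905 bits.
Huffman merges: 7/100+1/10→17/100; 17/100+17/100→17/50; 8/25+17/50→33/50; 17/50+33/50→1. L = 217/100 ≈ 2.1700.
Efficiency = H/L = 2.0905/2.1700 = 96.3%.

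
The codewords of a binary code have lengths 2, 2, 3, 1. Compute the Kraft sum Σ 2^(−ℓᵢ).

With common denominator 2^3 = 8: Σ 2^(−ℓᵢ) = 2/8 + 2/8 + 1/8 + 4/8 = 9/8 = 1.125.

1.125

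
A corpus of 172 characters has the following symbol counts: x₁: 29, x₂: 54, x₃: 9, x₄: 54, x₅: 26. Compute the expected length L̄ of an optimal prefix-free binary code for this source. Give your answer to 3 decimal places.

2.203 bits/symbol

Probabilities are the counts divided by 172.
Repeatedly combine the two least-probable nodes; the expected code length is the sum of the merged weights.
merge 9/172 + 13/86 → 35/172
merge 29/172 + 35/172 → 16/43
merge 27/86 + 27/86 → 27/43
merge 16/43 + 27/43 → 1
L = 35/172 + 16/43 + 27/43 + 1 = 379/172 ≈ 2.203 bits/symbol.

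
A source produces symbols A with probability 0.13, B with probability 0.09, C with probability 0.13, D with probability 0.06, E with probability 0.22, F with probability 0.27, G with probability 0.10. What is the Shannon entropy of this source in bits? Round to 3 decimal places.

H = −Σ pᵢ log₂ pᵢ.
−0.13·log₂(0.13) = 0.3826
−0.09·log₂(0.09) = 0.3127
−0.13·log₂(0.13) = 0.3826
−0.06·log₂(0.06) = 0.2435
−0.22·log₂(0.22) = 0.4806
−0.27·log₂(0.27) = 0.5100
−0.10·log₂(0.10) = 0.3322
Sum ≈ 2.6443 → 2.644 bits.

2.644 bits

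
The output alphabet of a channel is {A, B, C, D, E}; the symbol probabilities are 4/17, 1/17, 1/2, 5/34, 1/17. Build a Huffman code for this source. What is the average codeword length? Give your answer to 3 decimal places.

1.882 bits/symbol

Repeatedly combine the two least-probable nodes; the expected code length is the sum of the merged weights.
merge 1/17 + 1/17 → 2/17
merge 2/17 + 5/34 → 9/34
merge 4/17 + 9/34 → 1/2
merge 1/2 + 1/2 → 1
L = 2/17 + 9/34 + 1/2 + 1 = 32/17 ≈ 1.882 bits/symbol.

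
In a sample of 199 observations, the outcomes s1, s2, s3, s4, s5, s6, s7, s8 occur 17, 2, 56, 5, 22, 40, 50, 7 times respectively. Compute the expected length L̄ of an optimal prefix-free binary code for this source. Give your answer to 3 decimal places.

2.528 bits/symbol

Probabilities are the counts divided by 199.
Repeatedly combine the two least-probable nodes; the expected code length is the sum of the merged weights.
merge 2/199 + 5/199 → 7/199
merge 7/199 + 7/199 → 14/199
merge 14/199 + 17/199 → 31/199
merge 22/199 + 31/199 → 53/199
merge 40/199 + 50/199 → 90/199
merge 53/199 + 56/199 → 109/199
merge 90/199 + 109/199 → 1
L = 7/199 + 14/199 + 31/199 + 53/199 + 90/199 + 109/199 + 1 = 503/199 ≈ 2.528 bits/symbol.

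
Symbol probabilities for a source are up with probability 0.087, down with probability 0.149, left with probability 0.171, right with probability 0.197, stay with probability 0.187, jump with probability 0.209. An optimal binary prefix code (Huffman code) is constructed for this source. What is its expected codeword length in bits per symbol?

2.594 bits/symbol

Repeatedly combine the two least-probable nodes; the expected code length is the sum of the merged weights.
merge 87/1000 + 149/1000 → 59/250
merge 171/1000 + 187/1000 → 179/500
merge 197/1000 + 209/1000 → 203/500
merge 59/250 + 179/500 → 297/500
merge 203/500 + 297/500 → 1
L = 59/250 + 179/500 + 203/500 + 297/500 + 1 = 1297/500 = 2.594 bits/symbol.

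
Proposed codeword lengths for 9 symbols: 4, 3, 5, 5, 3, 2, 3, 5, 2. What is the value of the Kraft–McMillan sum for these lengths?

With common denominator 2^5 = 32: Σ 2^(−ℓᵢ) = 2/32 + 4/32 + 1/32 + 1/32 + 4/32 + 8/32 + 4/32 + 1/32 + 8/32 = 33/32 = 1.03125.

1.03125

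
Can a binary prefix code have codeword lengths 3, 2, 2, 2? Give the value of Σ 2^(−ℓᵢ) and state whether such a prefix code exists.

0.875; yes

With common denominator 2^3 = 8: Σ 2^(−ℓᵢ) = 1/8 + 2/8 + 2/8 + 2/8 = 7/8 = 0.875.
Kraft's inequality requires Σ ≤ 1; here Σ = 0.875 ≤ 1, so such a prefix code exists.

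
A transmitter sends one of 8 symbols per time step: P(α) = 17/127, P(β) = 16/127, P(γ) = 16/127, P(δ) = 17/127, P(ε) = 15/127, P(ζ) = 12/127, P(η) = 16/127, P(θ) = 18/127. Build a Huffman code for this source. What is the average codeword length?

3 bits/symbol

Repeatedly combine the two least-probable nodes; the expected code length is the sum of the merged weights.
merge 12/127 + 15/127 → 27/127
merge 16/127 + 16/127 → 32/127
merge 16/127 + 17/127 → 33/127
merge 17/127 + 18/127 → 35/127
merge 27/127 + 32/127 → 59/127
merge 33/127 + 35/127 → 68/127
merge 59/127 + 68/127 → 1
L = 27/127 + 32/127 + 33/127 + 35/127 + 59/127 + 68/127 + 1 = 3 bits/symbol.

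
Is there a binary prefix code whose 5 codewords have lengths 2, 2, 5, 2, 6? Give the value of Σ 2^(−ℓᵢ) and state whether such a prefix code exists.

With common denominator 2^6 = 64: Σ 2^(−ℓᵢ) = 16/64 + 16/64 + 2/64 + 16/64 + 1/64 = 51/64 = 0.796875.
Kraft's inequality requires Σ ≤ 1; here Σ = 0.796875 ≤ 1, so such a prefix code exists.

0.796875; yes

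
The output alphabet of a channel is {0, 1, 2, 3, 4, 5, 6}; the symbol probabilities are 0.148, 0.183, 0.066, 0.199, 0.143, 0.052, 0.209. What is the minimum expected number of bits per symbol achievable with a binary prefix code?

Repeatedly combine the two least-probable nodes; the expected code length is the sum of the merged weights.
merge 13/250 + 33/500 → 59/500
merge 59/500 + 143/1000 → 261/1000
merge 37/250 + 183/1000 → 331/1000
merge 199/1000 + 209/1000 → 51/125
merge 261/1000 + 331/1000 → 74/125
merge 51/125 + 74/125 → 1
L = 59/500 + 261/1000 + 331/1000 + 51/125 + 74/125 + 1 = 271/100 = 2.71 bits/symbol.

2.71 bits/symbol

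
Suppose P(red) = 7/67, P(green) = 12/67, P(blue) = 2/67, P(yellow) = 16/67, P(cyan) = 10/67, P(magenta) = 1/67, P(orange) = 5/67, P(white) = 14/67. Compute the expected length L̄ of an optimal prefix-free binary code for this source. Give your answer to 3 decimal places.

Repeatedly combine the two least-probable nodes; the expected code length is the sum of the merged weights.
merge 1/67 + 2/67 → 3/67
merge 3/67 + 5/67 → 8/67
merge 7/67 + 8/67 → 15/67
merge 10/67 + 12/67 → 22/67
merge 14/67 + 15/67 → 29/67
merge 16/67 + 22/67 → 38/67
merge 29/67 + 38/67 → 1
L = 3/67 + 8/67 + 15/67 + 22/67 + 29/67 + 38/67 + 1 = 182/67 ≈ 2.716 bits/symbol.

2.716 bits/symbol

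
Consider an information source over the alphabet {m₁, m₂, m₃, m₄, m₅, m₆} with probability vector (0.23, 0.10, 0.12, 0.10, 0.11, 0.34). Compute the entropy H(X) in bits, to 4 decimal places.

H = −Σ pᵢ log₂ pᵢ.
−0.23·log₂(0.23) = 0.4877
−0.10·log₂(0.10) = 0.3322
−0.12·log₂(0.12) = 0.3671
−0.10·log₂(0.10) = 0.3322
−0.11·log₂(0.11) = 0.3503
−0.34·log₂(0.34) = 0.5292
Sum ≈ 2.3986 → 2.3986 bits.

2.3986 bits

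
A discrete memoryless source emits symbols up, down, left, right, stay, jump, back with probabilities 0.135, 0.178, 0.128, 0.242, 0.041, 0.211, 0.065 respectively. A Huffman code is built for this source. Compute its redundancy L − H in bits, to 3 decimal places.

0.026 bits

Entropy H = −Σ p log₂ p ≈ 2.6271 bits.
Huffman merges: 41/1000+13/200→53/500; 53/500+16/125→117/500; 27/200+89/500→313/1000; 211/1000+117/500→89/200; 121/500+313/1000→111/200; 89/200+111/200→1. L = 2653/1000 ≈ 2.6530.
L − H = 2.6530 − 2.6271 = 0.026 bits.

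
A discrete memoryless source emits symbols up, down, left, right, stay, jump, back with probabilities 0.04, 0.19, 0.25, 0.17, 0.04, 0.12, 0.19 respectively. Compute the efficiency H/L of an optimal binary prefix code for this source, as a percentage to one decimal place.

Entropy H = −Σ p log₂ p ≈ 2.5836 bits.
Huffman merges: 1/25+1/25→2/25; 2/25+3/25→1/5; 17/100+19/100→9/25; 19/100+1/5→39/100; 1/4+9/25→61/100; 39/100+61/100→1. L = 66/25 ≈ 2.6400.
Efficiency = H/L = 2.5836/2.6400 = 97.9%.

97.9%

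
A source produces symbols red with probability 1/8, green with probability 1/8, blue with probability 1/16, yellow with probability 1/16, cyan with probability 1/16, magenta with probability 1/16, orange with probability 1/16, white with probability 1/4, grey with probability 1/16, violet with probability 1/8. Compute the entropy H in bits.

3.125 bits

Each probability is a power of 1/2, so log₂(1/p) is an integer.
H = Σ p·log₂(1/p) = 1/8·3 + 1/8·3 + 1/16·4 + 1/16·4 + 1/16·4 + 1/16·4 + 1/16·4 + 1/4·2 + 1/16·4 + 1/8·3 = 3.125 bits.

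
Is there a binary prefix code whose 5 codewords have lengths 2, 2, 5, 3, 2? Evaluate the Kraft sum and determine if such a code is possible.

With common denominator 2^5 = 32: Σ 2^(−ℓᵢ) = 8/32 + 8/32 + 1/32 + 4/32 + 8/32 = 29/32 = 0.90625.
Kraft's inequality requires Σ ≤ 1; here Σ = 0.90625 ≤ 1, so such a prefix code exists.

0.90625; yes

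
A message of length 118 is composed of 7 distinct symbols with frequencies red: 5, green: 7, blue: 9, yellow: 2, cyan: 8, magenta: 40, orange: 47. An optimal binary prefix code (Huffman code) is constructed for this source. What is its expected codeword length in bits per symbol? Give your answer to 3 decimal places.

2.186 bits/symbol

Probabilities are the counts divided by 118.
Repeatedly combine the two least-probable nodes; the expected code length is the sum of the merged weights.
merge 1/59 + 5/118 → 7/118
merge 7/118 + 7/118 → 7/59
merge 4/59 + 9/118 → 17/118
merge 7/59 + 17/118 → 31/118
merge 31/118 + 20/59 → 71/118
merge 47/118 + 71/118 → 1
L = 7/118 + 7/59 + 17/118 + 31/118 + 71/118 + 1 = 129/59 ≈ 2.186 bits/symbol.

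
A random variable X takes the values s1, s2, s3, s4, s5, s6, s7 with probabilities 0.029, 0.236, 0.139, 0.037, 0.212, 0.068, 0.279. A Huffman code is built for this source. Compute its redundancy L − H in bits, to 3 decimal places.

0.010 bits

Entropy H = −Σ p log₂ p ≈ 2.4634 bits.
Huffman merges: 29/1000+37/1000→33/500; 33/500+17/250→67/500; 67/500+139/1000→273/1000; 53/250+59/250→56/125; 273/1000+279/1000→69/125; 56/125+69/125→1. L = 2473/1000 ≈ 2.4730.
L − H = 2.4730 − 2.4634 = 0.010 bits.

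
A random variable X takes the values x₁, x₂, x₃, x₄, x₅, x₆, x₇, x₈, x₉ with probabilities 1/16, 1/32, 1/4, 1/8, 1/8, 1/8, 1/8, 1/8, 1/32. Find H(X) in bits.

Each probability is a power of 1/2, so log₂(1/p) is an integer.
H = Σ p·log₂(1/p) = 1/16·4 + 1/32·5 + 1/4·2 + 1/8·3 + 1/8·3 + 1/8·3 + 1/8·3 + 1/8·3 + 1/32·5 = 2.9375 bits.

2.9375 bits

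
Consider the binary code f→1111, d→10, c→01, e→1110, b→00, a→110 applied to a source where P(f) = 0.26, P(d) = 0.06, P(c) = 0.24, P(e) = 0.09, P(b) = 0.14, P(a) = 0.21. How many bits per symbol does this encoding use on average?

2.91 bits/symbol

L̄ = Σ pᵢ·ℓᵢ = 0.26·4 + 0.06·2 + 0.24·2 + 0.09·4 + 0.14·2 + 0.21·3 = 2.91 bits/symbol.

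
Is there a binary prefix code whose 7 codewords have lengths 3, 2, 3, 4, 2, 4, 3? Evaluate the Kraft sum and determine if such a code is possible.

1; yes

With common denominator 2^4 = 16: Σ 2^(−ℓᵢ) = 2/16 + 4/16 + 2/16 + 1/16 + 4/16 + 1/16 + 2/16 = 16/16 = 1.
Kraft's inequality requires Σ ≤ 1; here Σ = 1 ≤ 1, so such a prefix code exists.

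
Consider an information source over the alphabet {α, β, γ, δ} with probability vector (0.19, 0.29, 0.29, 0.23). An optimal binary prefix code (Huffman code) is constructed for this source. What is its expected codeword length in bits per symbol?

2 bits/symbol

Repeatedly combine the two least-probable nodes; the expected code length is the sum of the merged weights.
merge 19/100 + 23/100 → 21/50
merge 29/100 + 29/100 → 29/50
merge 21/50 + 29/50 → 1
L = 21/50 + 29/50 + 1 = 2 bits/symbol.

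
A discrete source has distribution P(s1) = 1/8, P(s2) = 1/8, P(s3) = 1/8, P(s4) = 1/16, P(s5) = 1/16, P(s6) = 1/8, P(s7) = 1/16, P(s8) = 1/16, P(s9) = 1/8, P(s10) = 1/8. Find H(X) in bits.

3.25 bits

Each probability is a power of 1/2, so log₂(1/p) is an integer.
H = Σ p·log₂(1/p) = 1/8·3 + 1/8·3 + 1/8·3 + 1/16·4 + 1/16·4 + 1/8·3 + 1/16·4 + 1/16·4 + 1/8·3 + 1/8·3 = 3.25 bits.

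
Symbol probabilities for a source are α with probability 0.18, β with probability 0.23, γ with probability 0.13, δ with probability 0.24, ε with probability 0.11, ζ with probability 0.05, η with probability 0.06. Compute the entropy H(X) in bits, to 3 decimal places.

2.620 bits

H = −Σ pᵢ log₂ pᵢ.
−0.18·log₂(0.18) = 0.4453
−0.23·log₂(0.23) = 0.4877
−0.13·log₂(0.13) = 0.3826
−0.24·log₂(0.24) = 0.4941
−0.11·log₂(0.11) = 0.3503
−0.05·log₂(0.05) = 0.2161
−0.06·log₂(0.06) = 0.2435
Sum ≈ 2.6197 → 2.620 bits.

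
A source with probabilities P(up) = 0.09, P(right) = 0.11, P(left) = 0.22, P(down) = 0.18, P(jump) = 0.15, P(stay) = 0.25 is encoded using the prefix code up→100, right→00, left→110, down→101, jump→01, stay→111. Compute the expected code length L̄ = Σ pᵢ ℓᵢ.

L̄ = Σ pᵢ·ℓᵢ = 0.09·3 + 0.11·2 + 0.22·3 + 0.18·3 + 0.15·2 + 0.25·3 = 2.74 bits/symbol.

2.74 bits/symbol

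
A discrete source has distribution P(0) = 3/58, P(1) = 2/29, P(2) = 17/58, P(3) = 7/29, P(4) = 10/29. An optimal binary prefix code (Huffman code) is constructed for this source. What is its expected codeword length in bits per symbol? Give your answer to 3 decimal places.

2.121 bits/symbol

Repeatedly combine the two least-probable nodes; the expected code length is the sum of the merged weights.
merge 3/58 + 2/29 → 7/58
merge 7/58 + 7/29 → 21/58
merge 17/58 + 10/29 → 37/58
merge 21/58 + 37/58 → 1
L = 7/58 + 21/58 + 37/58 + 1 = 123/58 ≈ 2.121 bits/symbol.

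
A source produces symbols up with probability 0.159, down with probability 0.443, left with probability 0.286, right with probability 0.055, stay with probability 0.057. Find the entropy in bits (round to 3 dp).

1.924 bits

H = −Σ pᵢ log₂ pᵢ.
−0.159·log₂(0.159) = 0.4218
−0.443·log₂(0.443) = 0.5204
−0.286·log₂(0.286) = 0.5165
−0.055·log₂(0.055) = 0.2301
−0.057·log₂(0.057) = 0.2356
Sum ≈ 1.9244 → 1.924 bits.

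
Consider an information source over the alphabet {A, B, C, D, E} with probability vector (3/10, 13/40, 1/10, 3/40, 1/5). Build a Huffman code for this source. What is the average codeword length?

Repeatedly combine the two least-probable nodes; the expected code length is the sum of the merged weights.
merge 3/40 + 1/10 → 7/40
merge 7/40 + 1/5 → 3/8
merge 3/10 + 13/40 → 5/8
merge 3/8 + 5/8 → 1
L = 7/40 + 3/8 + 5/8 + 1 = 87/40 = 2.175 bits/symbol.

2.175 bits/symbol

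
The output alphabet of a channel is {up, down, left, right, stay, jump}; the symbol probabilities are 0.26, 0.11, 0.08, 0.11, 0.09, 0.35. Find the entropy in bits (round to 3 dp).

2.340 bits

H = −Σ pᵢ log₂ pᵢ.
−0.26·log₂(0.26) = 0.5053
−0.11·log₂(0.11) = 0.3503
−0.08·log₂(0.08) = 0.2915
−0.11·log₂(0.11) = 0.3503
−0.09·log₂(0.09) = 0.3127
−0.35·log₂(0.35) = 0.5301
Sum ≈ 2.3401 → 2.340 bits.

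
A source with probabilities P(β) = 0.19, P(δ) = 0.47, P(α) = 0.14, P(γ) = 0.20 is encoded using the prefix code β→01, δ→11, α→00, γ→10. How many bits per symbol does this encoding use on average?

L̄ = Σ pᵢ·ℓᵢ = 0.19·2 + 0.47·2 + 0.14·2 + 0.20·2 = 2 bits/symbol.

2 bits/symbol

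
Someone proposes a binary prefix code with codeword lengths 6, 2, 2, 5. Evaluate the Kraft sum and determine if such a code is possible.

0.546875; yes

With common denominator 2^6 = 64: Σ 2^(−ℓᵢ) = 1/64 + 16/64 + 16/64 + 2/64 = 35/64 = 0.546875.
Kraft's inequality requires Σ ≤ 1; here Σ = 0.546875 ≤ 1, so such a prefix code exists.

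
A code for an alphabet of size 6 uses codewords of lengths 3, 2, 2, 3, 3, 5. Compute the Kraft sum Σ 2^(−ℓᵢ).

0.90625

With common denominator 2^5 = 32: Σ 2^(−ℓᵢ) = 4/32 + 8/32 + 8/32 + 4/32 + 4/32 + 1/32 = 29/32 = 0.90625.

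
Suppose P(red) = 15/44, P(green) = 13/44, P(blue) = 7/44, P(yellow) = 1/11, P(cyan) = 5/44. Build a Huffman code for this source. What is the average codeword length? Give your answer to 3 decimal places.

2.205 bits/symbol

Repeatedly combine the two least-probable nodes; the expected code length is the sum of the merged weights.
merge 1/11 + 5/44 → 9/44
merge 7/44 + 9/44 → 4/11
merge 13/44 + 15/44 → 7/11
merge 4/11 + 7/11 → 1
L = 9/44 + 4/11 + 7/11 + 1 = 97/44 ≈ 2.205 bits/symbol.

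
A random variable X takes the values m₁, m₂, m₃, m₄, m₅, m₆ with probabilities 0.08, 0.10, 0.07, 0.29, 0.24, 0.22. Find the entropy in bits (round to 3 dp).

H = −Σ pᵢ log₂ pᵢ.
−0.08·log₂(0.08) = 0.2915
−0.10·log₂(0.10) = 0.3322
−0.07·log₂(0.07) = 0.2686
−0.29·log₂(0.29) = 0.5179
−0.24·log₂(0.24) = 0.4941
−0.22·log₂(0.22) = 0.4806
Sum ≈ 2.3849 → 2.385 bits.

2.385 bits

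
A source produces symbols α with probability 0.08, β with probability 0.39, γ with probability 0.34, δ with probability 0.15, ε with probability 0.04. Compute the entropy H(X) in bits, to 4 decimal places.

1.9468 bits

H = −Σ pᵢ log₂ pᵢ.
−0.08·log₂(0.08) = 0.2915
−0.39·log₂(0.39) = 0.5298
−0.34·log₂(0.34) = 0.5292
−0.15·log₂(0.15) = 0.4105
−0.04·log₂(0.04) = 0.1858
Sum ≈ 1.9468 → 1.9468 bits.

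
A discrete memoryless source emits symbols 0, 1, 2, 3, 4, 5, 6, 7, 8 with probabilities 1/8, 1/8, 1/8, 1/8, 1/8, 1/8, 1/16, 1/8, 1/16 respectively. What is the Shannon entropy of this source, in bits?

3.125 bits

Each probability is a power of 1/2, so log₂(1/p) is an integer.
H = Σ p·log₂(1/p) = 1/8·3 + 1/8·3 + 1/8·3 + 1/8·3 + 1/8·3 + 1/8·3 + 1/16·4 + 1/8·3 + 1/16·4 = 3.125 bits.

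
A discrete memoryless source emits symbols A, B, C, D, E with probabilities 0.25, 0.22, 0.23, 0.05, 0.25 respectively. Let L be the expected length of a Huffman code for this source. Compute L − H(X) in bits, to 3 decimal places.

Entropy H = −Σ p log₂ p ≈ 2.1843 bits.
Huffman merges: 1/20+11/50→27/100; 23/100+1/4→12/25; 1/4+27/100→13/25; 12/25+13/25→1. L = 227/100 ≈ 2.2700.
L − H = 2.2700 − 2.1843 = 0.086 bits.

0.086 bits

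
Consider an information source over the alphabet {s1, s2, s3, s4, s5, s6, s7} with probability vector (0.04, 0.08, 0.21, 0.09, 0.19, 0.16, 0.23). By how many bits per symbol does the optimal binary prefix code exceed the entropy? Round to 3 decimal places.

0.051 bits

Entropy H = −Σ p log₂ p ≈ 2.6287 bits.
Huffman merges: 1/25+2/25→3/25; 9/100+3/25→21/100; 4/25+19/100→7/20; 21/100+21/100→21/50; 23/100+7/20→29/50; 21/50+29/50→1. L = 67/25 ≈ 2.6800.
L − H = 2.6800 − 2.6287 = 0.051 bits.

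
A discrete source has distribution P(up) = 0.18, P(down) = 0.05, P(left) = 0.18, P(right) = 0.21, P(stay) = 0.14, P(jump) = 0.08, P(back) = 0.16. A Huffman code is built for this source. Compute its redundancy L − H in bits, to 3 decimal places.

0.049 bits

Entropy H = −Σ p log₂ p ≈ 2.6912 bits.
Huffman merges: 1/20+2/25→13/100; 13/100+7/50→27/100; 4/25+9/50→17/50; 9/50+21/100→39/100; 27/100+17/50→61/100; 39/100+61/100→1. L = 137/50 ≈ 2.7400.
L − H = 2.7400 − 2.6912 = 0.049 bits.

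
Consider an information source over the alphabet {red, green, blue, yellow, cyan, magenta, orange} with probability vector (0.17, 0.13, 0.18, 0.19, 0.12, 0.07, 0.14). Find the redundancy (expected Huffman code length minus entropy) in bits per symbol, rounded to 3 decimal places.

Entropy H = −Σ p log₂ p ≈ 2.7505 bits.
Huffman merges: 7/100+3/25→19/100; 13/100+7/50→27/100; 17/100+9/50→7/20; 19/100+19/100→19/50; 27/100+7/20→31/50; 19/50+31/50→1. L = 281/100 ≈ 2.8100.
L − H = 2.8100 − 2.7505 = 0.060 bits.

0.060 bits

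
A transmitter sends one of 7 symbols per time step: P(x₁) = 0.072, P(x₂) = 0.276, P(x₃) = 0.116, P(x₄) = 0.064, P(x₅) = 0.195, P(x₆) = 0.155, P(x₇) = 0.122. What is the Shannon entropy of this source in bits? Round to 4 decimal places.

H = −Σ pᵢ log₂ pᵢ.
−0.072·log₂(0.072) = 0.2733
−0.276·log₂(0.276) = 0.5126
−0.116·log₂(0.116) = 0.3605
−0.064·log₂(0.064) = 0.2538
−0.195·log₂(0.195) = 0.4599
−0.155·log₂(0.155) = 0.4169
−0.122·log₂(0.122) = 0.3703
Sum ≈ 2.6473 → 2.6473 bits.

2.6473 bits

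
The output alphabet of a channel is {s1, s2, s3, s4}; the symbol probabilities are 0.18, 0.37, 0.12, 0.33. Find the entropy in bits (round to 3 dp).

H = −Σ pᵢ log₂ pᵢ.
−0.18·log₂(0.18) = 0.4453
−0.37·log₂(0.37) = 0.5307
−0.12·log₂(0.12) = 0.3671
−0.33·log₂(0.33) = 0.5278
Sum ≈ 1.8709 → 1.871 bits.

1.871 bits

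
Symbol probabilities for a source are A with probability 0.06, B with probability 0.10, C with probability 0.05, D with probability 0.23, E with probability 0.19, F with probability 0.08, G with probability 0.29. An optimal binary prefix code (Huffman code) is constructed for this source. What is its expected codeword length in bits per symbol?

Repeatedly combine the two least-probable nodes; the expected code length is the sum of the merged weights.
merge 1/20 + 3/50 → 11/100
merge 2/25 + 1/10 → 9/50
merge 11/100 + 9/50 → 29/100
merge 19/100 + 23/100 → 21/50
merge 29/100 + 29/100 → 29/50
merge 21/50 + 29/50 → 1
L = 11/100 + 9/50 + 29/100 + 21/50 + 29/50 + 1 = 129/50 = 2.58 bits/symbol.

2.58 bits/symbol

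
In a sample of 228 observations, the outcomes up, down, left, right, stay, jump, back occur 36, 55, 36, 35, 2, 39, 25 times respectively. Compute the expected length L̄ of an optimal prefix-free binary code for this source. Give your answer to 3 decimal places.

Probabilities are the counts divided by 228.
Repeatedly combine the two least-probable nodes; the expected code length is the sum of the merged weights.
merge 1/114 + 25/228 → 9/76
merge 9/76 + 35/228 → 31/114
merge 3/19 + 3/19 → 6/19
merge 13/76 + 55/228 → 47/114
merge 31/114 + 6/19 → 67/114
merge 47/114 + 67/114 → 1
L = 9/76 + 31/114 + 6/19 + 47/114 + 67/114 + 1 = 617/228 ≈ 2.706 bits/symbol.

2.706 bits/symbol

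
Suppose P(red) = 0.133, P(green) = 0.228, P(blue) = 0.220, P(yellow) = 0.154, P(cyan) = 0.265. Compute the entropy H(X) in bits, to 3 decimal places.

H = −Σ pᵢ log₂ pᵢ.
−0.133·log₂(0.133) = 0.3871
−0.228·log₂(0.228) = 0.4863
−0.220·log₂(0.220) = 0.4806
−0.154·log₂(0.154) = 0.4156
−0.265·log₂(0.265) = 0.5077
Sum ≈ 2.2773 → 2.277 bits.

2.277 bits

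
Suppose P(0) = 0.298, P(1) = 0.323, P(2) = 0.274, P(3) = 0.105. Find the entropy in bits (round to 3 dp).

H = −Σ pᵢ log₂ pᵢ.
−0.298·log₂(0.298) = 0.5205
−0.323·log₂(0.323) = 0.5266
−0.274·log₂(0.274) = 0.5118
−0.105·log₂(0.105) = 0.3414
Sum ≈ 1.9003 → 1.900 bits.

1.900 bits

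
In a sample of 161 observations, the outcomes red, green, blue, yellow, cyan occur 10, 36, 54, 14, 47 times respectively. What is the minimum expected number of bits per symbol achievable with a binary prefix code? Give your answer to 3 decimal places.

Probabilities are the counts divided by 161.
Repeatedly combine the two least-probable nodes; the expected code length is the sum of the merged weights.
merge 10/161 + 2/23 → 24/161
merge 24/161 + 36/161 → 60/161
merge 47/161 + 54/161 → 101/161
merge 60/161 + 101/161 → 1
L = 24/161 + 60/161 + 101/161 + 1 = 346/161 ≈ 2.149 bits/symbol.

2.149 bits/symbol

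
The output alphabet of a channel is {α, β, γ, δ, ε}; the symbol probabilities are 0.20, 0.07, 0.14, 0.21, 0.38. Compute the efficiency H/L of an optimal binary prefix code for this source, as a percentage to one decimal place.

Entropy H = −Σ p log₂ p ≈ 2.1333 bits.
Huffman merges: 7/100+7/50→21/100; 1/5+21/100→41/100; 21/100+19/50→59/100; 41/100+59/100→1. L = 221/100 ≈ 2.2100.
Efficiency = H/L = 2.1333/2.2100 = 96.5%.

96.5%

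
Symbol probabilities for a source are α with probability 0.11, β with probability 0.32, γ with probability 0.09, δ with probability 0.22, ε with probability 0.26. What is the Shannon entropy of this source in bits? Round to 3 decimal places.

2.175 bits

H = −Σ pᵢ log₂ pᵢ.
−0.11·log₂(0.11) = 0.3503
−0.32·log₂(0.32) = 0.5260
−0.09·log₂(0.09) = 0.3127
−0.22·log₂(0.22) = 0.4806
−0.26·log₂(0.26) = 0.5053
Sum ≈ 2.1748 → 2.175 bits.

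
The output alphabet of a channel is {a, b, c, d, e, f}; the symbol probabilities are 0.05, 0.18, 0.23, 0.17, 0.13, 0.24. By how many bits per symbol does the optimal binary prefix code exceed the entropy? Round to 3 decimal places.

0.070 bits

Entropy H = −Σ p log₂ p ≈ 2.4604 bits.
Huffman merges: 1/20+13/100→9/50; 17/100+9/50→7/20; 9/50+23/100→41/100; 6/25+7/20→59/100; 41/100+59/100→1. L = 253/100 ≈ 2.5300.
L − H = 2.5300 − 2.4604 = 0.070 bits.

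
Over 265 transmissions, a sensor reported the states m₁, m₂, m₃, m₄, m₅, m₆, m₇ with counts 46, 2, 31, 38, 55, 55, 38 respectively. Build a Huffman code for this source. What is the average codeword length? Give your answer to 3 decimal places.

2.709 bits/symbol

Probabilities are the counts divided by 265.
Repeatedly combine the two least-probable nodes; the expected code length is the sum of the merged weights.
merge 2/265 + 31/265 → 33/265
merge 33/265 + 38/265 → 71/265
merge 38/265 + 46/265 → 84/265
merge 11/53 + 11/53 → 22/53
merge 71/265 + 84/265 → 31/53
merge 22/53 + 31/53 → 1
L = 33/265 + 71/265 + 84/265 + 22/53 + 31/53 + 1 = 718/265 ≈ 2.709 bits/symbol.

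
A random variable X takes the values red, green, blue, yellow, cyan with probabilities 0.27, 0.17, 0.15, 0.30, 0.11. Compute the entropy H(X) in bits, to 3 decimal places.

2.227 bits

H = −Σ pᵢ log₂ pᵢ.
−0.27·log₂(0.27) = 0.5100
−0.17·log₂(0.17) = 0.4346
−0.15·log₂(0.15) = 0.4105
−0.30·log₂(0.30) = 0.5211
−0.11·log₂(0.11) = 0.3503
Sum ≈ 2.2265 → 2.227 bits.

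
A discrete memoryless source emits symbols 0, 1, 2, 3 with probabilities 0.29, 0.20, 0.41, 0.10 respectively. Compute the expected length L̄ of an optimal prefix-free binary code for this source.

Repeatedly combine the two least-probable nodes; the expected code length is the sum of the merged weights.
merge 1/10 + 1/5 → 3/10
merge 29/100 + 3/10 → 59/100
merge 41/100 + 59/100 → 1
L = 3/10 + 59/100 + 1 = 189/100 = 1.89 bits/symbol.

1.89 bits/symbol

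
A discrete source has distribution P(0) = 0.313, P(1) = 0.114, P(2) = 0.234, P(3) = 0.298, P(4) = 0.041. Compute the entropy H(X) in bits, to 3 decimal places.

2.081 bits

H = −Σ pᵢ log₂ pᵢ.
−0.313·log₂(0.313) = 0.5245
−0.114·log₂(0.114) = 0.3571
−0.234·log₂(0.234) = 0.4903
−0.298·log₂(0.298) = 0.5205
−0.041·log₂(0.041) = 0.1889
Sum ≈ 2.0814 → 2.081 bits.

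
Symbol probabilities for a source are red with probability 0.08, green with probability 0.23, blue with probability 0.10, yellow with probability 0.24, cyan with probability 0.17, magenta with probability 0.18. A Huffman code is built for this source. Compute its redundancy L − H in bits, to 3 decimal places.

0.045 bits

Entropy H = −Σ p log₂ p ≈ 2.4854 bits.
Huffman merges: 2/25+1/10→9/50; 17/100+9/50→7/20; 9/50+23/100→41/100; 6/25+7/20→59/100; 41/100+59/100→1. L = 253/100 ≈ 2.5300.
L − H = 2.5300 − 2.4854 = 0.045 bits.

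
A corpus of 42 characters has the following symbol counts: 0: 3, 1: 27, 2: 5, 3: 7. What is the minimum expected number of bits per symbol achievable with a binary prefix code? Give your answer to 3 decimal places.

1.548 bits/symbol

Probabilities are the counts divided by 42.
Repeatedly combine the two least-probable nodes; the expected code length is the sum of the merged weights.
merge 1/14 + 5/42 → 4/21
merge 1/6 + 4/21 → 5/14
merge 5/14 + 9/14 → 1
L = 4/21 + 5/14 + 1 = 65/42 ≈ 1.548 bits/symbol.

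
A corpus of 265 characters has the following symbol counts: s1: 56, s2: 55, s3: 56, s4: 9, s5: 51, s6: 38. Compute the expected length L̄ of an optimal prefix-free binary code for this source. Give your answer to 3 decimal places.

2.547 bits/symbol

Probabilities are the counts divided by 265.
Repeatedly combine the two least-probable nodes; the expected code length is the sum of the merged weights.
merge 9/265 + 38/265 → 47/265
merge 47/265 + 51/265 → 98/265
merge 11/53 + 56/265 → 111/265
merge 56/265 + 98/265 → 154/265
merge 111/265 + 154/265 → 1
L = 47/265 + 98/265 + 111/265 + 154/265 + 1 = 135/53 ≈ 2.547 bits/symbol.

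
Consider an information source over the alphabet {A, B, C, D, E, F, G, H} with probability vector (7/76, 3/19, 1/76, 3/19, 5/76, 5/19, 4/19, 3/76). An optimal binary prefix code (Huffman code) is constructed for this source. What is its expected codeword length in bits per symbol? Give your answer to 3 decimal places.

Repeatedly combine the two least-probable nodes; the expected code length is the sum of the merged weights.
merge 1/76 + 3/76 → 1/19
merge 1/19 + 5/76 → 9/76
merge 7/76 + 9/76 → 4/19
merge 3/19 + 3/19 → 6/19
merge 4/19 + 4/19 → 8/19
merge 5/19 + 6/19 → 11/19
merge 8/19 + 11/19 → 1
L = 1/19 + 9/76 + 4/19 + 6/19 + 8/19 + 11/19 + 1 = 205/76 ≈ 2.697 bits/symbol.

2.697 bits/symbol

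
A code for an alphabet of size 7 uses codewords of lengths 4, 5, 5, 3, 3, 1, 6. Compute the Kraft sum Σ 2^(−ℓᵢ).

0.890625

With common denominator 2^6 = 64: Σ 2^(−ℓᵢ) = 4/64 + 2/64 + 2/64 + 8/64 + 8/64 + 32/64 + 1/64 = 57/64 = 0.890625.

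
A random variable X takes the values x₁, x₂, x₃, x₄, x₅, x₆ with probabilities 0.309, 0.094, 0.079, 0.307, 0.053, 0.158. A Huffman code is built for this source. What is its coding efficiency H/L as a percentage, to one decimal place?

97.6%

Entropy H = −Σ p log₂ p ≈ 2.3017 bits.
Huffman merges: 53/1000+79/1000→33/250; 47/500+33/250→113/500; 79/500+113/500→48/125; 307/1000+309/1000→77/125; 48/125+77/125→1. L = 1179/500 ≈ 2.3580.
Efficiency = H/L = 2.3017/2.3580 = 97.6%.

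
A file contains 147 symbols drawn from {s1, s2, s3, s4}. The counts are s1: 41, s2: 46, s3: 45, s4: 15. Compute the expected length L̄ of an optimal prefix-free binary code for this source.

2 bits/symbol

Probabilities are the counts divided by 147.
Repeatedly combine the two least-probable nodes; the expected code length is the sum of the merged weights.
merge 5/49 + 41/147 → 8/21
merge 15/49 + 46/147 → 13/21
merge 8/21 + 13/21 → 1
L = 8/21 + 13/21 + 1 = 2 bits/symbol.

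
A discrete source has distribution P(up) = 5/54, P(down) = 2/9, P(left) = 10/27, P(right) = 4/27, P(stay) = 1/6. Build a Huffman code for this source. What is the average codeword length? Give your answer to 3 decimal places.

Repeatedly combine the two least-probable nodes; the expected code length is the sum of the merged weights.
merge 5/54 + 4/27 → 13/54
merge 1/6 + 2/9 → 7/18
merge 13/54 + 10/27 → 11/18
merge 7/18 + 11/18 → 1
L = 13/54 + 7/18 + 11/18 + 1 = 121/54 ≈ 2.241 bits/symbol.

2.241 bits/symbol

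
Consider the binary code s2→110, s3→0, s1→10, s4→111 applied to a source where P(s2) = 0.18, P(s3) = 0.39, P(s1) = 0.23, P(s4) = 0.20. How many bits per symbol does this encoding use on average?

L̄ = Σ pᵢ·ℓᵢ = 0.18·3 + 0.39·1 + 0.23·2 + 0.20·3 = 1.99 bits/symbol.

1.99 bits/symbol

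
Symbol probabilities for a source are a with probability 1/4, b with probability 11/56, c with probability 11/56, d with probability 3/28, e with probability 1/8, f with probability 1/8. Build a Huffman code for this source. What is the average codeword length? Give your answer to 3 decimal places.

Repeatedly combine the two least-probable nodes; the expected code length is the sum of the merged weights.
merge 3/28 + 1/8 → 13/56
merge 1/8 + 11/56 → 9/28
merge 11/56 + 13/56 → 3/7
merge 1/4 + 9/28 → 4/7
merge 3/7 + 4/7 → 1
L = 13/56 + 9/28 + 3/7 + 4/7 + 1 = 143/56 ≈ 2.554 bits/symbol.

2.554 bits/symbol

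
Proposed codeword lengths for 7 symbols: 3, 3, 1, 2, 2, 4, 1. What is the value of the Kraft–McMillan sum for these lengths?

With common denominator 2^4 = 16: Σ 2^(−ℓᵢ) = 2/16 + 2/16 + 8/16 + 4/16 + 4/16 + 1/16 + 8/16 = 29/16 = 1.8125.

1.8125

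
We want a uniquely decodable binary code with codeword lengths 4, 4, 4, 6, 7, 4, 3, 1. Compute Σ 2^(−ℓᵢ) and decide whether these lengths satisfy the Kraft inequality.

0.8984375; yes

With common denominator 2^7 = 128: Σ 2^(−ℓᵢ) = 8/128 + 8/128 + 8/128 + 2/128 + 1/128 + 8/128 + 16/128 + 64/128 = 115/128 = 0.8984375.
Kraft's inequality requires Σ ≤ 1; here Σ = 0.8984375 ≤ 1, so such a prefix code exists.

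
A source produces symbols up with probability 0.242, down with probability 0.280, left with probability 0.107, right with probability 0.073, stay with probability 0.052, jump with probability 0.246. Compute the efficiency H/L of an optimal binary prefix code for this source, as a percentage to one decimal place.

99.7%

Entropy H = −Σ p log₂ p ≈ 2.3497 bits.
Huffman merges: 13/250+73/1000→1/8; 107/1000+1/8→29/125; 29/125+121/500→237/500; 123/500+7/25→263/500; 237/500+263/500→1. L = 2357/1000 ≈ 2.3570.
Efficiency = H/L = 2.3497/2.3570 = 99.7%.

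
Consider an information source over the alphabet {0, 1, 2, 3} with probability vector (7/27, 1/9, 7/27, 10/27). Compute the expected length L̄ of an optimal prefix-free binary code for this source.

Repeatedly combine the two least-probable nodes; the expected code length is the sum of the merged weights.
merge 1/9 + 7/27 → 10/27
merge 7/27 + 10/27 → 17/27
merge 10/27 + 17/27 → 1
L = 10/27 + 17/27 + 1 = 2 bits/symbol.

2 bits/symbol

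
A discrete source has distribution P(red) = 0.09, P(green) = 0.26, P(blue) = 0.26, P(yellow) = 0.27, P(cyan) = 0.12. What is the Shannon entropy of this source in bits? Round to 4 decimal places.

2.2003 bits

H = −Σ pᵢ log₂ pᵢ.
−0.09·log₂(0.09) = 0.3127
−0.26·log₂(0.26) = 0.5053
−0.26·log₂(0.26) = 0.5053
−0.27·log₂(0.27) = 0.5100
−0.12·log₂(0.12) = 0.3671
Sum ≈ 2.2003 → 2.2003 bits.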